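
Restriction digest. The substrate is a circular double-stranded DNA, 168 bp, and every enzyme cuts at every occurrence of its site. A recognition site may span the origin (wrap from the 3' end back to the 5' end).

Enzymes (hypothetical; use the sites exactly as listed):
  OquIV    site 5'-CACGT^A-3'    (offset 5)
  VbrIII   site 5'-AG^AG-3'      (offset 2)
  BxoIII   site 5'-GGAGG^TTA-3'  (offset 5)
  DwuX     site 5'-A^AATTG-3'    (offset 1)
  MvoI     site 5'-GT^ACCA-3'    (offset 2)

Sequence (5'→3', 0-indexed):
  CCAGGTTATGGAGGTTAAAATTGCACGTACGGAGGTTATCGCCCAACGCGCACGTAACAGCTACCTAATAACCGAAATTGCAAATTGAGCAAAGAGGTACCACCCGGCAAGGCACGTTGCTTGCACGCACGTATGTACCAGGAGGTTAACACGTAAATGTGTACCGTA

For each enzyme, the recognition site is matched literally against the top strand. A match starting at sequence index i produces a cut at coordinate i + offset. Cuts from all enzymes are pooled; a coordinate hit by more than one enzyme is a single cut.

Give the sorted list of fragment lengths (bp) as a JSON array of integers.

Scan for sites:
  OquIV CACGTA/5: at [23, 50, 127, 149] ⇒ [28, 55, 132, 154]
  VbrIII AGAG/2: at [92] ⇒ [94]
  BxoIII GGAGGTTA/5: at [9, 30, 140] ⇒ [14, 35, 145]
  DwuX AAATTG/1: at [17, 74, 81] ⇒ [18, 75, 82]
  MvoI GTACCA/2: at [96, 134, 165] ⇒ [98, 136, 167]

Pooled cuts: [14, 18, 28, 35, 55, 75, 82, 94, 98, 132, 136, 145, 154, 167]

Fragment lengths:
  14→18: 4 bp
  18→28: 10 bp
  28→35: 7 bp
  35→55: 20 bp
  55→75: 20 bp
  75→82: 7 bp
  82→94: 12 bp
  94→98: 4 bp
  98→132: 34 bp
  132→136: 4 bp
  136→145: 9 bp
  145→154: 9 bp
  154→167: 13 bp
  167→14 (wrap): 168-167+14 = 15 bp

[4,4,4,7,7,9,9,10,12,13,15,20,20,34]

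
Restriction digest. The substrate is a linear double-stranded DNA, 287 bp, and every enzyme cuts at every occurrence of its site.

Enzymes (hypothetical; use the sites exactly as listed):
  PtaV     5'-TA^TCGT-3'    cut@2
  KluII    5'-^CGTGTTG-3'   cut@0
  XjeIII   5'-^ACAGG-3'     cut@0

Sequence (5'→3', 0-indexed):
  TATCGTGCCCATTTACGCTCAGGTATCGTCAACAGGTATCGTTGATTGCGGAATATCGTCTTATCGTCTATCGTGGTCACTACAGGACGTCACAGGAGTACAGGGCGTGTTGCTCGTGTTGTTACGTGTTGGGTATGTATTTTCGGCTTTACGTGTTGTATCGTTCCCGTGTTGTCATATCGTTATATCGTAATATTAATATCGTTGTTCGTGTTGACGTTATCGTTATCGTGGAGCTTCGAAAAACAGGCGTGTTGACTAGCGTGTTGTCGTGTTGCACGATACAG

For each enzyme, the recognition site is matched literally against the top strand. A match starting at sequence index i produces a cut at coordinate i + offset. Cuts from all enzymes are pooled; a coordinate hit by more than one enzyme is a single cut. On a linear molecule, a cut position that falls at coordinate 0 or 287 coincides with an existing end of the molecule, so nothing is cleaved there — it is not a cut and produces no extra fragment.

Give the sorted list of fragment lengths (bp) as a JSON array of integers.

Site scan:
  PtaV (TATCGT, off=2): starts [0, 23, 36, 53, 61, 68, 158, 177, 185, 199, 220, 226] → cuts [2, 25, 38, 55, 63, 70, 160, 179, 187, 201, 222, 228]
  KluII (CGTGTTG, off=0): starts [105, 114, 124, 151, 167, 209, 250, 262, 270] → cuts [105, 114, 124, 151, 167, 209, 250, 262, 270]
  XjeIII (ACAGG, off=0): starts [31, 81, 91, 99, 245] → cuts [31, 81, 91, 99, 245]

Pooled cuts: [2, 25, 31, 38, 55, 63, 70, 81, 91, 99, 105, 114, 124, 151, 160, 167, 179, 187, 201, 209, 222, 228, 245, 250, 262, 270]

Fragments:
  [0,2): 2 bp
  [2,25): 23 bp
  [25,31): 6 bp
  [31,38): 7 bp
  [38,55): 17 bp
  [55,63): 8 bp
  [63,70): 7 bp
  [70,81): 11 bp
  [81,91): 10 bp
  [91,99): 8 bp
  [99,105): 6 bp
  [105,114): 9 bp
  [114,124): 10 bp
  [124,151): 27 bp
  [151,160): 9 bp
  [160,167): 7 bp
  [167,179): 12 bp
  [179,187): 8 bp
  [187,201): 14 bp
  [201,209): 8 bp
  [209,222): 13 bp
  [222,228): 6 bp
  [228,245): 17 bp
  [245,250): 5 bp
  [250,262): 12 bp
  [262,270): 8 bp
  [270,287): 17 bp

[2,5,6,6,6,7,7,7,8,8,8,8,8,9,9,10,10,11,12,12,13,14,17,17,17,23,27]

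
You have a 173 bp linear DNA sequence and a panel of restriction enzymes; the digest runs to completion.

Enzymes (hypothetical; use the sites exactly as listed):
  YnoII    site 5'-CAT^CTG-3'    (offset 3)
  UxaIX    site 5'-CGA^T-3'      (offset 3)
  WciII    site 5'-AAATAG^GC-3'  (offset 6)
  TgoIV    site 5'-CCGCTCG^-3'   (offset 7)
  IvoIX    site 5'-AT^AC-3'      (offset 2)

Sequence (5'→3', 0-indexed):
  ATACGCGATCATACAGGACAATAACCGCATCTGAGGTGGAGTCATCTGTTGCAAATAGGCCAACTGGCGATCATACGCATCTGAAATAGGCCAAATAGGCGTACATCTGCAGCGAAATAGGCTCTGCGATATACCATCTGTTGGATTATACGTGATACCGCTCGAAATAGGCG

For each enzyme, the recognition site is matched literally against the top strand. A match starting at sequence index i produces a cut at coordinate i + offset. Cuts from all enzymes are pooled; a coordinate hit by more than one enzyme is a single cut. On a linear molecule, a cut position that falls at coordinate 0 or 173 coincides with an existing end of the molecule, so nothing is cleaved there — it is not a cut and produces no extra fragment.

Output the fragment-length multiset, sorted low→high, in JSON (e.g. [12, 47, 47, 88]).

[2,3,3,4,4,5,6,6,6,7,8,8,9,9,9,12,12,13,14,15,18]

Scan for sites:
  YnoII CATCTG/3: at [27, 42, 77, 103, 134] ⇒ [30, 45, 80, 106, 137]
  UxaIX CGAT/3: at [5, 67, 126] ⇒ [8, 70, 129]
  WciII AAATAGGC/6: at [52, 83, 92, 114, 164] ⇒ [58, 89, 98, 120, 170]
  TgoIV CCGCTCG/7: at [157] ⇒ [164]
  IvoIX ATAC/2: at [0, 10, 72, 130, 147, 154] ⇒ [2, 12, 74, 132, 149, 156]

All cut coordinates (distinct, sorted): [2, 8, 12, 30, 45, 58, 70, 74, 80, 89, 98, 106, 120, 129, 132, 137, 149, 156, 164, 170]

Fragments:
  [0,2): 2 bp
  [2,8): 6 bp
  [8,12): 4 bp
  [12,30): 18 bp
  [30,45): 15 bp
  [45,58): 13 bp
  [58,70): 12 bp
  [70,74): 4 bp
  [74,80): 6 bp
  [80,89): 9 bp
  [89,98): 9 bp
  [98,106): 8 bp
  [106,120): 14 bp
  [120,129): 9 bp
  [129,132): 3 bp
  [132,137): 5 bp
  [137,149): 12 bp
  [149,156): 7 bp
  [156,164): 8 bp
  [164,170): 6 bp
  [170,173): 3 bp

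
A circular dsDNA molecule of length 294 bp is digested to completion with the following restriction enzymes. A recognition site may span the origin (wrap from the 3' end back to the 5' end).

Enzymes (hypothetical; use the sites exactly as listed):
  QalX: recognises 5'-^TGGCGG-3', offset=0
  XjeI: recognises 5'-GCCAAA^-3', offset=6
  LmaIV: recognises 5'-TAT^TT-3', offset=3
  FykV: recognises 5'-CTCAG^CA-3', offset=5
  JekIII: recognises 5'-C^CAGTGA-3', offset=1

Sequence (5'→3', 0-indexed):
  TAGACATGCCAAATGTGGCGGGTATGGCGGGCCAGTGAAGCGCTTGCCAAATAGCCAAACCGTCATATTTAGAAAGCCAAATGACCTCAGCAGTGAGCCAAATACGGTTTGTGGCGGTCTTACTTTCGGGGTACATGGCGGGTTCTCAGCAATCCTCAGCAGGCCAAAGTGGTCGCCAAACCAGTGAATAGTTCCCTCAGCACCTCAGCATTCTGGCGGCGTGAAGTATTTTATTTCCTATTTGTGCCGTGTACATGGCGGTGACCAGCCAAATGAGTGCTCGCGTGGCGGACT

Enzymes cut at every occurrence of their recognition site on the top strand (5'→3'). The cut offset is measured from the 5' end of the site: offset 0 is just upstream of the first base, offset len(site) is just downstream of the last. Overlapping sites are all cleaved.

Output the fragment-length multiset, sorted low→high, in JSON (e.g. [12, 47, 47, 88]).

Scan for sites:
  QalX TGGCGG/0: at [15, 24, 111, 135, 213, 255, 285] ⇒ [15, 24, 111, 135, 213, 255, 285]
  XjeI GCCAAA/6: at [7, 45, 53, 75, 96, 162, 174, 267] ⇒ [13, 51, 59, 81, 102, 168, 180, 273]
  LmaIV TATTT/3: at [65, 226, 231, 238] ⇒ [68, 229, 234, 241]
  FykV CTCAGCA/5: at [85, 144, 154, 195, 203] ⇒ [90, 149, 159, 200, 208]
  JekIII CCAGTGA/1: at [31, 180] ⇒ [32, 181]

Pooled cuts: [13, 15, 24, 32, 51, 59, 68, 81, 90, 102, 111, 135, 149, 159, 168, 180, 181, 200, 208, 213, 229, 234, 241, 255, 273, 285]

Fragment lengths:
  13→15: 2 bp
  15→24: 9 bp
  24→32: 8 bp
  32→51: 19 bp
  51→59: 8 bp
  59→68: 9 bp
  68→81: 13 bp
  81→90: 9 bp
  90→102: 12 bp
  102→111: 9 bp
  111→135: 24 bp
  135→149: 14 bp
  149→159: 10 bp
  159→168: 9 bp
  168→180: 12 bp
  180→181: 1 bp
  181→200: 19 bp
  200→208: 8 bp
  208→213: 5 bp
  213→229: 16 bp
  229→234: 5 bp
  234→241: 7 bp
  241→255: 14 bp
  255→273: 18 bp
  273→285: 12 bp
  285→13 (wrap): 294-285+13 = 22 bp

[1,2,5,5,7,8,8,8,9,9,9,9,9,10,12,12,12,13,14,14,16,18,19,19,22,24]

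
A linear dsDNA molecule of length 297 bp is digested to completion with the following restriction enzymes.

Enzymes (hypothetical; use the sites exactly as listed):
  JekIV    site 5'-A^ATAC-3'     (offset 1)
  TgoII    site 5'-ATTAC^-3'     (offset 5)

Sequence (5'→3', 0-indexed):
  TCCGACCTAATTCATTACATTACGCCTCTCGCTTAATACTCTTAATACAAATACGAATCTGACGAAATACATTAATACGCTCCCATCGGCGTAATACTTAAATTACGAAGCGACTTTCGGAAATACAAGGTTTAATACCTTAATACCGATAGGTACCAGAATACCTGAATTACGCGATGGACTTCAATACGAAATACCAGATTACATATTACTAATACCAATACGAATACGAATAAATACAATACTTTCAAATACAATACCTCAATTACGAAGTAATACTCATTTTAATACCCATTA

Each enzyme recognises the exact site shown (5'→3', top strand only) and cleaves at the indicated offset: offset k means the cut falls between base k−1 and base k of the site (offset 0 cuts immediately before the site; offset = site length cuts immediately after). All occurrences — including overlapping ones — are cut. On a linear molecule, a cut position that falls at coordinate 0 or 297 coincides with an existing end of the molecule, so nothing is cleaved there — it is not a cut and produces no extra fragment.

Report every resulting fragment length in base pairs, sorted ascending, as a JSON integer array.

Site scan:
  JekIV AATAC/1: at [34, 43, 49, 65, 73, 92, 121, 133, 141, 159, 185, 192, 213, 219, 225, 235, 240, 250, 255, 274, 286] ⇒ [35, 44, 50, 66, 74, 93, 122, 134, 142, 160, 186, 193, 214, 220, 226, 236, 241, 251, 256, 275, 287]
  TgoII ATTAC/5: at [13, 18, 101, 168, 200, 207, 264] ⇒ [18, 23, 106, 173, 205, 212, 269]

Pooled cuts: [18, 23, 35, 44, 50, 66, 74, 93, 106, 122, 134, 142, 160, 173, 186, 193, 205, 212, 214, 220, 226, 236, 241, 251, 256, 269, 275, 287]

Fragment lengths:
  [0,18): 18 bp
  [18,23): 5 bp
  [23,35): 12 bp
  [35,44): 9 bp
  [44,50): 6 bp
  [50,66): 16 bp
  [66,74): 8 bp
  [74,93): 19 bp
  [93,106): 13 bp
  [106,122): 16 bp
  [122,134): 12 bp
  [134,142): 8 bp
  [142,160): 18 bp
  [160,173): 13 bp
  [173,186): 13 bp
  [186,193): 7 bp
  [193,205): 12 bp
  [205,212): 7 bp
  [212,214): 2 bp
  [214,220): 6 bp
  [220,226): 6 bp
  [226,236): 10 bp
  [236,241): 5 bp
  [241,251): 10 bp
  [251,256): 5 bp
  [256,269): 13 bp
  [269,275): 6 bp
  [275,287): 12 bp
  [287,297): 10 bp

[2,5,5,5,6,6,6,6,7,7,8,8,9,10,10,10,12,12,12,12,13,13,13,13,16,16,18,18,19]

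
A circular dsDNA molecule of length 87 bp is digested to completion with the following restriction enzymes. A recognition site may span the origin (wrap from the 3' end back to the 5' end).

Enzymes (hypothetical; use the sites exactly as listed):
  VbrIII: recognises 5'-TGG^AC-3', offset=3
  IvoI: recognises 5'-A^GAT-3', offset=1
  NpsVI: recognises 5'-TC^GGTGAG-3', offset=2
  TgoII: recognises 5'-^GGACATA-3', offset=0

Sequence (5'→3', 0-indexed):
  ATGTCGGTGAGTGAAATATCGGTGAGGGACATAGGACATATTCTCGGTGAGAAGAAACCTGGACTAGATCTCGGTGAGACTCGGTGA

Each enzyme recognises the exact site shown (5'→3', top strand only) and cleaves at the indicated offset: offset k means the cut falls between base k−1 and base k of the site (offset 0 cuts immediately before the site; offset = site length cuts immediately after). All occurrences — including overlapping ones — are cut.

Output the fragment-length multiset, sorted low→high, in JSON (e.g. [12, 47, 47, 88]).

Scan for sites:
  VbrIII (TGGAC, off=3): starts [59] → cuts [62]
  IvoI (AGAT, off=1): starts [65] → cuts [66]
  NpsVI (TCGGTGAG, off=2): starts [3, 18, 43, 70] → cuts [5, 20, 45, 72]
  TgoII (GGACATA, off=0): starts [26, 33] → cuts [26, 33]

All cut coordinates (distinct, sorted): [5, 20, 26, 33, 45, 62, 66, 72]

Fragments:
  5→20: 15 bp
  20→26: 6 bp
  26→33: 7 bp
  33→45: 12 bp
  45→62: 17 bp
  62→66: 4 bp
  66→72: 6 bp
  72→5 (wrap): 87-72+5 = 20 bp

[4,6,6,7,12,15,17,20]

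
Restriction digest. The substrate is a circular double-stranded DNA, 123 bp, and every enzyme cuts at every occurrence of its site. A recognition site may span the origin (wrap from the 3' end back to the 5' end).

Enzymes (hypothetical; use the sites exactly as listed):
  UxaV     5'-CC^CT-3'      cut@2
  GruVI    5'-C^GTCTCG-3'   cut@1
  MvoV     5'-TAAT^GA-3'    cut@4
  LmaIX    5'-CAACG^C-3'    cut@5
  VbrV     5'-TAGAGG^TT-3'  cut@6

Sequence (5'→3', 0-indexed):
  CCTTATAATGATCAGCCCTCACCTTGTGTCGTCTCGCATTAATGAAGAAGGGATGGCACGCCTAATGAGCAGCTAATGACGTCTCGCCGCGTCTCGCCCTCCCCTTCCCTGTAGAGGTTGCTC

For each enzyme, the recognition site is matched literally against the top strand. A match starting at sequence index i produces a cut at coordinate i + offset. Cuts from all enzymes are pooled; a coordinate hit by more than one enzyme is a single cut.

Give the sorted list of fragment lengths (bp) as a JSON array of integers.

Per-enzyme occurrences:
  UxaV (CCCT, off=2): starts [15, 96, 101, 106, 122] → cuts [1, 17, 98, 103, 108]
  GruVI (CGTCTCG, off=1): starts [29, 79, 89] → cuts [30, 80, 90]
  MvoV (TAATGA, off=4): starts [5, 39, 62, 73] → cuts [9, 43, 66, 77]
  LmaIX (CAACGC, off=5): no sites
  VbrV (TAGAGGTT, off=6): starts [111] → cuts [117]

Pooled cuts: [1, 9, 17, 30, 43, 66, 77, 80, 90, 98, 103, 108, 117]

Fragment lengths:
  1→9: 8 bp
  9→17: 8 bp
  17→30: 13 bp
  30→43: 13 bp
  43→66: 23 bp
  66→77: 11 bp
  77→80: 3 bp
  80→90: 10 bp
  90→98: 8 bp
  98→103: 5 bp
  103→108: 5 bp
  108→117: 9 bp
  117→1 (wrap): 123-117+1 = 7 bp

[3,5,5,7,8,8,8,9,10,11,13,13,23]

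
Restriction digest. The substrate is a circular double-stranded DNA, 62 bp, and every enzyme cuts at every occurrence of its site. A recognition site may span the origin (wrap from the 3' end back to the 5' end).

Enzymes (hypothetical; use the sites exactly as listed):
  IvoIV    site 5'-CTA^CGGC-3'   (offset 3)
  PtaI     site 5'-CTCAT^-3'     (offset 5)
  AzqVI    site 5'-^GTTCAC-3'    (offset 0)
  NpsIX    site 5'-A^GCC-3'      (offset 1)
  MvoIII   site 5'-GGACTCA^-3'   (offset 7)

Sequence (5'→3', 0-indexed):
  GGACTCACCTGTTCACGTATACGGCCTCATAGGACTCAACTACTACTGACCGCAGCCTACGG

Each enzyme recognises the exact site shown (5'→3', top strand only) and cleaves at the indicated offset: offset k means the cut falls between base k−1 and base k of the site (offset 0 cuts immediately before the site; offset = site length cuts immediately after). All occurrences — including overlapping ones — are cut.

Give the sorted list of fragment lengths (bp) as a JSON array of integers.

Per-enzyme occurrences:
  IvoIV (CTACGGC, off=3): no sites
  PtaI CTCAT/5: at [25] ⇒ [30]
  AzqVI GTTCAC/0: at [10] ⇒ [10]
  NpsIX AGCC/1: at [53] ⇒ [54]
  MvoIII GGACTCA/7: at [0, 31] ⇒ [7, 38]

All cut coordinates (distinct, sorted): [7, 10, 30, 38, 54]

Fragment lengths:
  7→10: 3 bp
  10→30: 20 bp
  30→38: 8 bp
  38→54: 16 bp
  54→7 (wrap): 62-54+7 = 15 bp

[3,8,15,16,20]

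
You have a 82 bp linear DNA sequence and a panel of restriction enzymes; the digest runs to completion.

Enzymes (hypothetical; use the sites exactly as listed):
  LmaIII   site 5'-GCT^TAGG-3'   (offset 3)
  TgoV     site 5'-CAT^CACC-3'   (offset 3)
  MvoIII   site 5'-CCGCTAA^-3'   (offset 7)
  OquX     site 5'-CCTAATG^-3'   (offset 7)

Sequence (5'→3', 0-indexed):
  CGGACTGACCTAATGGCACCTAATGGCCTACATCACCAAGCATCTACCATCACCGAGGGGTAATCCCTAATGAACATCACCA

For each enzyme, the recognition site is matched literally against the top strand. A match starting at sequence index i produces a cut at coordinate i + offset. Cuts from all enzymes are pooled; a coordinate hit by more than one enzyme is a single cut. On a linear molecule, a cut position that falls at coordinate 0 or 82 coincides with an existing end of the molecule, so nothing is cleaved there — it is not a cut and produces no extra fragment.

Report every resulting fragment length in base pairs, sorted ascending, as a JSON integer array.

Site scan:
  LmaIII (GCTTAGG, off=3): no sites
  TgoV (CATCACC, off=3): starts [30, 47, 74] → cuts [33, 50, 77]
  MvoIII (CCGCTAA, off=7): no sites
  OquX (CCTAATG, off=7): starts [8, 18, 65] → cuts [15, 25, 72]

All cut coordinates (distinct, sorted): [15, 25, 33, 50, 72, 77]

Fragments:
  [0,15): 15 bp
  [15,25): 10 bp
  [25,33): 8 bp
  [33,50): 17 bp
  [50,72): 22 bp
  [72,77): 5 bp
  [77,82): 5 bp

[5,5,8,10,15,17,22]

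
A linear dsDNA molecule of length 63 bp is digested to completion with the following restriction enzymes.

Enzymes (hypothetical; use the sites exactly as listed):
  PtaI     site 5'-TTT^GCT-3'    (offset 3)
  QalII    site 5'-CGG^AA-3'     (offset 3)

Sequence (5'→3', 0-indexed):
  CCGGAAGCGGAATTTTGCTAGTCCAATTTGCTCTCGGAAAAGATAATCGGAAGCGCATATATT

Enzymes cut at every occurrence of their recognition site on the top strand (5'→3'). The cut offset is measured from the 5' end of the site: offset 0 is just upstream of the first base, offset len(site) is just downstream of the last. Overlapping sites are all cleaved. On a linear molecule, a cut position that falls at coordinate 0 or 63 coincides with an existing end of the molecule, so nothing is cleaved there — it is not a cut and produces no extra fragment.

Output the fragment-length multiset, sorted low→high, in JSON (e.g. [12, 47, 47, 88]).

Per-enzyme occurrences:
  PtaI TTTGCT/3: at [13, 26] ⇒ [16, 29]
  QalII CGGAA/3: at [1, 7, 34, 47] ⇒ [4, 10, 37, 50]

Pooled cuts: [4, 10, 16, 29, 37, 50]

Fragment lengths:
  [0,4): 4 bp
  [4,10): 6 bp
  [10,16): 6 bp
  [16,29): 13 bp
  [29,37): 8 bp
  [37,50): 13 bp
  [50,63): 13 bp

[4,6,6,8,13,13,13]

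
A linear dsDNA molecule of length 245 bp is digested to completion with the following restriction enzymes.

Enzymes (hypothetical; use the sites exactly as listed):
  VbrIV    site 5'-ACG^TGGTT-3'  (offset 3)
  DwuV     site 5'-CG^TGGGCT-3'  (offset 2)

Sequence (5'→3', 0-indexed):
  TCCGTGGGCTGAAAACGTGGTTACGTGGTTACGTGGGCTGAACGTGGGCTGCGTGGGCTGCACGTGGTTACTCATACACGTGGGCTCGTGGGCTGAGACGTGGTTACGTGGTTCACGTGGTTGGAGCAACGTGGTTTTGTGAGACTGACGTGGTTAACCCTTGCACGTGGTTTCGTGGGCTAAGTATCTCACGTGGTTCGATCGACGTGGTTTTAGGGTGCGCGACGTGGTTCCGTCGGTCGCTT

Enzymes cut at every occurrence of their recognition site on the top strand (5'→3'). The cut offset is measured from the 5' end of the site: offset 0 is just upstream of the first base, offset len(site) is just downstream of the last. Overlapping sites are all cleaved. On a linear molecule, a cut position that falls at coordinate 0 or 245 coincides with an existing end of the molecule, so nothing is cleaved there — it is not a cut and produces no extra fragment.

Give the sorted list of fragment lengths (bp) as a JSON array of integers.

Per-enzyme occurrences:
  VbrIV ACGTGGTT/3: at [14, 22, 61, 97, 105, 114, 128, 147, 164, 190, 204, 224] ⇒ [17, 25, 64, 100, 108, 117, 131, 150, 167, 193, 207, 227]
  DwuV CGTGGGCT/2: at [2, 31, 42, 51, 78, 86, 173] ⇒ [4, 33, 44, 53, 80, 88, 175]

Pooled cuts: [4, 17, 25, 33, 44, 53, 64, 80, 88, 100, 108, 117, 131, 150, 167, 175, 193, 207, 227]

Fragments:
  [0,4): 4 bp
  [4,17): 13 bp
  [17,25): 8 bp
  [25,33): 8 bp
  [33,44): 11 bp
  [44,53): 9 bp
  [53,64): 11 bp
  [64,80): 16 bp
  [80,88): 8 bp
  [88,100): 12 bp
  [100,108): 8 bp
  [108,117): 9 bp
  [117,131): 14 bp
  [131,150): 19 bp
  [150,167): 17 bp
  [167,175): 8 bp
  [175,193): 18 bp
  [193,207): 14 bp
  [207,227): 20 bp
  [227,245): 18 bp

[4,8,8,8,8,8,9,9,11,11,12,13,14,14,16,17,18,18,19,20]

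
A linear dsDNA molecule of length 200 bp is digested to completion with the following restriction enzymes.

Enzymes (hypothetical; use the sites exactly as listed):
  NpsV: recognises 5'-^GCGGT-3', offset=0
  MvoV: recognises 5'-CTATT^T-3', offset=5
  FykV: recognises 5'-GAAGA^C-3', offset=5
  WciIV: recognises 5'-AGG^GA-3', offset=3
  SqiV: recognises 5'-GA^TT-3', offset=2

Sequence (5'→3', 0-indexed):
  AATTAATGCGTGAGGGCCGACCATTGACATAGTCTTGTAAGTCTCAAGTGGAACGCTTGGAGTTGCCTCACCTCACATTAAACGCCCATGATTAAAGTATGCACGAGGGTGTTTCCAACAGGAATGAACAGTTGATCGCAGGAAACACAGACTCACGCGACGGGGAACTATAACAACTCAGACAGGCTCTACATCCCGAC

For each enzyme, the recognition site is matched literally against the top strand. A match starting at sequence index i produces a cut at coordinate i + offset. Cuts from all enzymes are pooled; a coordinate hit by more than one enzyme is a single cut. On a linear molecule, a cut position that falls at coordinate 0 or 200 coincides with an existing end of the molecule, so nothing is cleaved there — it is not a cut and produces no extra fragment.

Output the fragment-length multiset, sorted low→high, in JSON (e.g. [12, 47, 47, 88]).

[91,109]

Site scan:
  NpsV (GCGGT, off=0): no sites
  MvoV (CTATTT, off=5): no sites
  FykV (GAAGAC, off=5): no sites
  WciIV (AGGGA, off=3): no sites
  SqiV (GATT, off=2): starts [89] → cuts [91]

All cut coordinates (distinct, sorted): [91]

Fragment lengths:
  [0,91): 91 bp
  [91,200): 109 bp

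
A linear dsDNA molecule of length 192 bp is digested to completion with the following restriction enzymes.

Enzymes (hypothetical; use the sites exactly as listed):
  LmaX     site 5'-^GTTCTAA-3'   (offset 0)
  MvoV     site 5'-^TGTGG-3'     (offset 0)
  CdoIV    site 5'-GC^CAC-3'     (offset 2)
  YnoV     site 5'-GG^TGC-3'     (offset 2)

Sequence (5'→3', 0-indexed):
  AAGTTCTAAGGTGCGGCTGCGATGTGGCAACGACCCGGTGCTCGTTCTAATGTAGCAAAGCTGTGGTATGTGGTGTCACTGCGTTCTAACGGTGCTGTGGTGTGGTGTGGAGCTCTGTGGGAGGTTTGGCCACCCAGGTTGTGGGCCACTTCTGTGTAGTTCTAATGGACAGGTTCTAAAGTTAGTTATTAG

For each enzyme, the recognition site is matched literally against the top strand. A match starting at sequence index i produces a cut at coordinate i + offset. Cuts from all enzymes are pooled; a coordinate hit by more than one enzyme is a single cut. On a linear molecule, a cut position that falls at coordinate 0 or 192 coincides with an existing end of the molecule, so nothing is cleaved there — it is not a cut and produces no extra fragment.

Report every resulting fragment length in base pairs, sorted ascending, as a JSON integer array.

Site scan:
  LmaX GTTCTAA/0: at [2, 43, 82, 158, 172] ⇒ [2, 43, 82, 158, 172]
  MvoV TGTGG/0: at [22, 61, 68, 95, 100, 105, 115, 139] ⇒ [22, 61, 68, 95, 100, 105, 115, 139]
  CdoIV GCCAC/2: at [128, 144] ⇒ [130, 146]
  YnoV GGTGC/2: at [9, 36, 90] ⇒ [11, 38, 92]

All cut coordinates (distinct, sorted): [2, 11, 22, 38, 43, 61, 68, 82, 92, 95, 100, 105, 115, 130, 139, 146, 158, 172]

Fragment lengths:
  [0,2): 2 bp
  [2,11): 9 bp
  [11,22): 11 bp
  [22,38): 16 bp
  [38,43): 5 bp
  [43,61): 18 bp
  [61,68): 7 bp
  [68,82): 14 bp
  [82,92): 10 bp
  [92,95): 3 bp
  [95,100): 5 bp
  [100,105): 5 bp
  [105,115): 10 bp
  [115,130): 15 bp
  [130,139): 9 bp
  [139,146): 7 bp
  [146,158): 12 bp
  [158,172): 14 bp
  [172,192): 20 bp

[2,3,5,5,5,7,7,9,9,10,10,11,12,14,14,15,16,18,20]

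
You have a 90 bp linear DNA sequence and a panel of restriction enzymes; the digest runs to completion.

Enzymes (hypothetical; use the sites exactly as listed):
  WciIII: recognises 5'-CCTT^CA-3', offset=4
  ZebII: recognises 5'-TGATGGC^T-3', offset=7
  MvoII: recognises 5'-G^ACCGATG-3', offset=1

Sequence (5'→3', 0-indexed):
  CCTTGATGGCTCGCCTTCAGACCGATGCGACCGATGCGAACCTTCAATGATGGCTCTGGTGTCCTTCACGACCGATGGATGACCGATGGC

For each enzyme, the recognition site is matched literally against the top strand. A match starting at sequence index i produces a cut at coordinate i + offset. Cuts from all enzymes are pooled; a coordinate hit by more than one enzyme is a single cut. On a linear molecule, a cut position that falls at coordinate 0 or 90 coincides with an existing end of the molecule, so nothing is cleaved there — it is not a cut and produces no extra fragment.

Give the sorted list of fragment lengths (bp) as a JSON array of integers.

[3,4,7,9,9,10,10,11,12,15]

Per-enzyme occurrences:
  WciIII (CCTTCA, off=4): starts [13, 40, 62] → cuts [17, 44, 66]
  ZebII (TGATGGCT, off=7): starts [3, 47] → cuts [10, 54]
  MvoII (GACCGATG, off=1): starts [19, 28, 69, 80] → cuts [20, 29, 70, 81]

Pooled cuts: [10, 17, 20, 29, 44, 54, 66, 70, 81]

Fragments:
  [0,10): 10 bp
  [10,17): 7 bp
  [17,20): 3 bp
  [20,29): 9 bp
  [29,44): 15 bp
  [44,54): 10 bp
  [54,66): 12 bp
  [66,70): 4 bp
  [70,81): 11 bp
  [81,90): 9 bp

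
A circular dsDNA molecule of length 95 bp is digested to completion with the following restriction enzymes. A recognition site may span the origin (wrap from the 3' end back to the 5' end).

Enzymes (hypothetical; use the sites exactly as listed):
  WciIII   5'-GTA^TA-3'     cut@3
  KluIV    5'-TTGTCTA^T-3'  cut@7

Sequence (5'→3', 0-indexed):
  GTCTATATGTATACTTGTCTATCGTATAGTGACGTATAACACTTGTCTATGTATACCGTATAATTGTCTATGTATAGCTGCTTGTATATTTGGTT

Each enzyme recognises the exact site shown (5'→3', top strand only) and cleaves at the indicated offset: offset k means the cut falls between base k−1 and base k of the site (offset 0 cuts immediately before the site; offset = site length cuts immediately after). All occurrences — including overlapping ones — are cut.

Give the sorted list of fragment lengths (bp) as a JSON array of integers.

[4,4,5,6,7,10,10,10,12,13,14]

Site scan:
  WciIII (GTATA, off=3): starts [8, 23, 33, 50, 57, 71, 83] → cuts [11, 26, 36, 53, 60, 74, 86]
  KluIV (TTGTCTAT, off=7): starts [14, 42, 63, 93] → cuts [5, 21, 49, 70]

Pooled cuts: [5, 11, 21, 26, 36, 49, 53, 60, 70, 74, 86]

Fragments:
  5→11: 6 bp
  11→21: 10 bp
  21→26: 5 bp
  26→36: 10 bp
  36→49: 13 bp
  49→53: 4 bp
  53→60: 7 bp
  60→70: 10 bp
  70→74: 4 bp
  74→86: 12 bp
  86→5 (wrap): 95-86+5 = 14 bp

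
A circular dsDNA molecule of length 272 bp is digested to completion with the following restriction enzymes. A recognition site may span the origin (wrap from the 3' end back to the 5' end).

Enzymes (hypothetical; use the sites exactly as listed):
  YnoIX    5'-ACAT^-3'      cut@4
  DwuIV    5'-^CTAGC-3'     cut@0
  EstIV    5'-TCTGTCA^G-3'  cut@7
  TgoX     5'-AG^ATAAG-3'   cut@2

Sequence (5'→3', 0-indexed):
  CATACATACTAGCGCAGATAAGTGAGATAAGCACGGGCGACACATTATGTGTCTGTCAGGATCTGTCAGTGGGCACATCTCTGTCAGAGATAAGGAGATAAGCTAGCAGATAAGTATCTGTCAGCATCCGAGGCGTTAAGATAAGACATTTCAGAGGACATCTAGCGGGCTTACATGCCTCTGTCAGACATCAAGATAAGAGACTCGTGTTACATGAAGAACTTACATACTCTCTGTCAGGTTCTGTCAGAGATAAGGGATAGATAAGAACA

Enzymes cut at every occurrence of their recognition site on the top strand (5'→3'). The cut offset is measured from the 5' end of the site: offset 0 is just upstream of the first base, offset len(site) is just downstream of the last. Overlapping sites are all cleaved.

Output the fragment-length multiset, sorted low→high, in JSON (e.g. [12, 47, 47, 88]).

[1,3,3,4,4,5,5,7,8,8,9,9,9,10,10,10,10,11,11,12,12,13,13,14,15,17,19,20]

Site scan:
  YnoIX (ACAT, off=4): starts [3, 41, 74, 145, 157, 172, 187, 211, 224, 271] → cuts [3, 7, 45, 78, 149, 161, 176, 191, 215, 228]
  DwuIV (CTAGC, off=0): starts [8, 102, 161] → cuts [8, 102, 161]
  EstIV (TCTGTCAG, off=7): starts [51, 61, 79, 116, 179, 232, 242] → cuts [58, 68, 86, 123, 186, 239, 249]
  TgoX (AGATAAG, off=2): starts [15, 24, 87, 95, 107, 138, 193, 250, 261] → cuts [17, 26, 89, 97, 109, 140, 195, 252, 263]

All cut coordinates (distinct, sorted): [3, 7, 8, 17, 26, 45, 58, 68, 78, 86, 89, 97, 102, 109, 123, 140, 149, 161, 176, 186, 191, 195, 215, 228, 239, 249, 252, 263]

Fragments:
  3→7: 4 bp
  7→8: 1 bp
  8→17: 9 bp
  17→26: 9 bp
  26→45: 19 bp
  45→58: 13 bp
  58→68: 10 bp
  68→78: 10 bp
  78→86: 8 bp
  86→89: 3 bp
  89→97: 8 bp
  97→102: 5 bp
  102→109: 7 bp
  109→123: 14 bp
  123→140: 17 bp
  140→149: 9 bp
  149→161: 12 bp
  161→176: 15 bp
  176→186: 10 bp
  186→191: 5 bp
  191→195: 4 bp
  195→215: 20 bp
  215→228: 13 bp
  228→239: 11 bp
  239→249: 10 bp
  249→252: 3 bp
  252→263: 11 bp
  263→3 (wrap): 272-263+3 = 12 bp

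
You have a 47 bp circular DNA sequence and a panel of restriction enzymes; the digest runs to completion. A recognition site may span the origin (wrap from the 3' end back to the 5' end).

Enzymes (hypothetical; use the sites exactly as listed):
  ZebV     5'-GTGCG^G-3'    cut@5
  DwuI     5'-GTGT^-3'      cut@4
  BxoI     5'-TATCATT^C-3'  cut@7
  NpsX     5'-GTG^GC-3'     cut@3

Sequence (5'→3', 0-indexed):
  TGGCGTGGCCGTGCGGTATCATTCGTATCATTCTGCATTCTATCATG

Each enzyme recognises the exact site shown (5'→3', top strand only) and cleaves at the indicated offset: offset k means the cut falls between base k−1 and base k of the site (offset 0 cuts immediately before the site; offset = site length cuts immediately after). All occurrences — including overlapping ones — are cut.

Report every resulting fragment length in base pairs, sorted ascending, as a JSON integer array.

[5,8,8,9,17]

Site scan:
  ZebV GTGCGG/5: at [10] ⇒ [15]
  DwuI (GTGT, off=4): no sites
  BxoI TATCATTC/7: at [16, 25] ⇒ [23, 32]
  NpsX GTGGC/3: at [4, 46] ⇒ [2, 7]

All cut coordinates (distinct, sorted): [2, 7, 15, 23, 32]

Fragments:
  2→7: 5 bp
  7→15: 8 bp
  15→23: 8 bp
  23→32: 9 bp
  32→2 (wrap): 47-32+2 = 17 bp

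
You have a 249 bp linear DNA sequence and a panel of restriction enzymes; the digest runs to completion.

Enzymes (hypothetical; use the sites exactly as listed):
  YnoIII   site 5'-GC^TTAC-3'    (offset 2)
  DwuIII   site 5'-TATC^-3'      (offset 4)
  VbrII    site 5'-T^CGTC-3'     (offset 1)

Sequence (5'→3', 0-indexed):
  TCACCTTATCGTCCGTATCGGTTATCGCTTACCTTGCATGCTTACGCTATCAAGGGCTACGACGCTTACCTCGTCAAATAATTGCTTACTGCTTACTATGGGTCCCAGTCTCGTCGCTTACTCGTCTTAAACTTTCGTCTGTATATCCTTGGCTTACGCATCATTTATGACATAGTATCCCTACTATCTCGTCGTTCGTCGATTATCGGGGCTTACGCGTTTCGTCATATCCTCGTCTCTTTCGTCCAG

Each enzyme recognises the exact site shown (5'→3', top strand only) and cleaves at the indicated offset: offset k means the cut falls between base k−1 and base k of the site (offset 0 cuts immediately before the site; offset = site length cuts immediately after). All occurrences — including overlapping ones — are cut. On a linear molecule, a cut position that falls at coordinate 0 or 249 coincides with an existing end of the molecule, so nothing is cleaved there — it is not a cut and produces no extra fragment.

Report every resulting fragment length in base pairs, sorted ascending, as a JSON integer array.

Site scan:
  YnoIII (GCTTAC, off=2): starts [26, 39, 63, 83, 90, 115, 151, 210] → cuts [28, 41, 65, 85, 92, 117, 153, 212]
  DwuIII (TATC, off=4): starts [6, 15, 22, 47, 143, 175, 184, 203, 227] → cuts [10, 19, 26, 51, 147, 179, 188, 207, 231]
  VbrII (TCGTC, off=1): starts [8, 70, 110, 121, 134, 188, 195, 221, 232, 241] → cuts [9, 71, 111, 122, 135, 189, 196, 222, 233, 242]

All cut coordinates (distinct, sorted): [9, 10, 19, 26, 28, 41, 51, 65, 71, 85, 92, 111, 117, 122, 135, 147, 153, 179, 188, 189, 196, 207, 212, 222, 231, 233, 242]

Fragment lengths:
  [0,9): 9 bp
  [9,10): 1 bp
  [10,19): 9 bp
  [19,26): 7 bp
  [26,28): 2 bp
  [28,41): 13 bp
  [41,51): 10 bp
  [51,65): 14 bp
  [65,71): 6 bp
  [71,85): 14 bp
  [85,92): 7 bp
  [92,111): 19 bp
  [111,117): 6 bp
  [117,122): 5 bp
  [122,135): 13 bp
  [135,147): 12 bp
  [147,153): 6 bp
  [153,179): 26 bp
  [179,188): 9 bp
  [188,189): 1 bp
  [189,196): 7 bp
  [196,207): 11 bp
  [207,212): 5 bp
  [212,222): 10 bp
  [222,231): 9 bp
  [231,233): 2 bp
  [233,242): 9 bp
  [242,249): 7 bp

[1,1,2,2,5,5,6,6,6,7,7,7,7,9,9,9,9,9,10,10,11,12,13,13,14,14,19,26]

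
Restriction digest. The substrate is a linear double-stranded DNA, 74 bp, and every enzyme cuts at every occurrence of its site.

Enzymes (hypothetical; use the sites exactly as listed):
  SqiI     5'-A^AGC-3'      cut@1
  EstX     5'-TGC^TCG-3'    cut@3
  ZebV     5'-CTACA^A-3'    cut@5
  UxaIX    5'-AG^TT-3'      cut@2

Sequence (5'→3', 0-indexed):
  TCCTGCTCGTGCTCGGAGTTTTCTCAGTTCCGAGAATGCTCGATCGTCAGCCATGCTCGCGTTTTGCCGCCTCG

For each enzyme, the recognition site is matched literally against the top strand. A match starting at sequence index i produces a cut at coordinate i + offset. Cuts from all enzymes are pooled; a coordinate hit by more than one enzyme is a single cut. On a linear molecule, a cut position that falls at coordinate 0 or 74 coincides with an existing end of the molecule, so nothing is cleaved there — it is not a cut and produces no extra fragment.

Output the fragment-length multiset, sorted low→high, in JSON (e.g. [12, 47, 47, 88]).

[6,6,6,9,12,17,18]

Per-enzyme occurrences:
  SqiI (AAGC, off=1): no sites
  EstX TGCTCG/3: at [3, 9, 36, 53] ⇒ [6, 12, 39, 56]
  ZebV (CTACAA, off=5): no sites
  UxaIX AGTT/2: at [16, 25] ⇒ [18, 27]

Pooled cuts: [6, 12, 18, 27, 39, 56]

Fragments:
  [0,6): 6 bp
  [6,12): 6 bp
  [12,18): 6 bp
  [18,27): 9 bp
  [27,39): 12 bp
  [39,56): 17 bp
  [56,74): 18 bp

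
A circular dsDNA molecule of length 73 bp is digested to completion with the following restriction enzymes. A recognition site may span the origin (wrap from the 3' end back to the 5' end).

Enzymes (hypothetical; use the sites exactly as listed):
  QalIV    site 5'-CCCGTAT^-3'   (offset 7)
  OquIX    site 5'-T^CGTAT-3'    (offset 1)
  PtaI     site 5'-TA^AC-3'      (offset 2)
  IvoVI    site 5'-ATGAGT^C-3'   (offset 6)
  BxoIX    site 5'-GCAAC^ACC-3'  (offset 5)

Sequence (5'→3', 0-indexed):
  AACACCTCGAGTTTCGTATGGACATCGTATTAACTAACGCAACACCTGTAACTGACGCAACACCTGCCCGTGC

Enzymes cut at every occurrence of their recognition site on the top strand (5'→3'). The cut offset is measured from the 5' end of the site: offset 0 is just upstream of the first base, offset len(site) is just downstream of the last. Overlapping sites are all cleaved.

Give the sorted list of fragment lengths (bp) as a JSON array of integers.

[4,7,7,7,11,11,11,15]

Site scan:
  QalIV (CCCGTAT, off=7): no sites
  OquIX (TCGTAT, off=1): starts [13, 24] → cuts [14, 25]
  PtaI (TAAC, off=2): starts [30, 34, 48] → cuts [32, 36, 50]
  IvoVI (ATGAGTC, off=6): no sites
  BxoIX (GCAACACC, off=5): starts [38, 56, 71] → cuts [3, 43, 61]

Pooled cuts: [3, 14, 25, 32, 36, 43, 50, 61]

Fragment lengths:
  3→14: 11 bp
  14→25: 11 bp
  25→32: 7 bp
  32→36: 4 bp
  36→43: 7 bp
  43→50: 7 bp
  50→61: 11 bp
  61→3 (wrap): 73-61+3 = 15 bp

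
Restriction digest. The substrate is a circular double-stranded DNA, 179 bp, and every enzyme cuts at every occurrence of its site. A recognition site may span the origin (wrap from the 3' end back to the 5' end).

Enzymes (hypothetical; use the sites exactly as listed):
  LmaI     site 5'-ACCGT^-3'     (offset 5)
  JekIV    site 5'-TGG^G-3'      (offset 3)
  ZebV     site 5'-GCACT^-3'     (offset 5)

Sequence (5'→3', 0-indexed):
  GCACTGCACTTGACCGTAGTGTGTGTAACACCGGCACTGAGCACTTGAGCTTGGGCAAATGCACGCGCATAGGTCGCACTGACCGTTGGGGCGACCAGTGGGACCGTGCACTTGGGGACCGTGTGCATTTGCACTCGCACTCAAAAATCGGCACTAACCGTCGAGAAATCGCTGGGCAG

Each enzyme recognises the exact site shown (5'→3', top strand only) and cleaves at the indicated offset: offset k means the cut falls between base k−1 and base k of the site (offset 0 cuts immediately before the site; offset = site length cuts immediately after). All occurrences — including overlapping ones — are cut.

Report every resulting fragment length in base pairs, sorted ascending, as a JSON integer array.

Scan for sites:
  LmaI (ACCGT, off=5): starts [12, 81, 102, 117, 156] → cuts [17, 86, 107, 122, 161]
  JekIV (TGGG, off=3): starts [51, 86, 98, 112, 172] → cuts [54, 89, 101, 115, 175]
  ZebV (GCACT, off=5): starts [0, 5, 33, 40, 75, 107, 130, 136, 150] → cuts [5, 10, 38, 45, 80, 112, 135, 141, 155]

All cut coordinates (distinct, sorted): [5, 10, 17, 38, 45, 54, 80, 86, 89, 101, 107, 112, 115, 122, 135, 141, 155, 161, 175]

Fragments:
  5→10: 5 bp
  10→17: 7 bp
  17→38: 21 bp
  38→45: 7 bp
  45→54: 9 bp
  54→80: 26 bp
  80→86: 6 bp
  86→89: 3 bp
  89→101: 12 bp
  101→107: 6 bp
  107→112: 5 bp
  112→115: 3 bp
  115→122: 7 bp
  122→135: 13 bp
  135→141: 6 bp
  141→155: 14 bp
  155→161: 6 bp
  161→175: 14 bp
  175→5 (wrap): 179-175+5 = 9 bp

[3,3,5,5,6,6,6,6,7,7,7,9,9,12,13,14,14,21,26]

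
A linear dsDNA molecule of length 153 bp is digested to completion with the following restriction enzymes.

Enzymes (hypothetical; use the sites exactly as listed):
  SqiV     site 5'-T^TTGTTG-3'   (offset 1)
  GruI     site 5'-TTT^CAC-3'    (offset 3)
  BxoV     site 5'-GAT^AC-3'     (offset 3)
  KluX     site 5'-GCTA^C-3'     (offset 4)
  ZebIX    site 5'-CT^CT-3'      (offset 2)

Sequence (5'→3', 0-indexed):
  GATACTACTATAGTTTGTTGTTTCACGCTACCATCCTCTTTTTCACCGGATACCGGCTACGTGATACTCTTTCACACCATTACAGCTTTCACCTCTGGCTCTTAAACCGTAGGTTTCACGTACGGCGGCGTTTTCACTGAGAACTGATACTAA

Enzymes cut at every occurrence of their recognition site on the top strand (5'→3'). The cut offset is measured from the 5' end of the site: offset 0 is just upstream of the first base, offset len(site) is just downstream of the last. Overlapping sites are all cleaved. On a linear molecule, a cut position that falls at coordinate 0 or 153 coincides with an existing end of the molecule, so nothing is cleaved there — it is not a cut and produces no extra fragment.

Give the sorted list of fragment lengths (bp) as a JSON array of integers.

[3,3,4,5,5,6,6,6,7,7,8,8,9,11,14,16,17,18]

Per-enzyme occurrences:
  SqiV (TTTGTTG, off=1): starts [13] → cuts [14]
  GruI (TTTCAC, off=3): starts [20, 40, 69, 86, 113, 131] → cuts [23, 43, 72, 89, 116, 134]
  BxoV (GATAC, off=3): starts [0, 48, 62, 145] → cuts [3, 51, 65, 148]
  KluX (GCTAC, off=4): starts [26, 55] → cuts [30, 59]
  ZebIX (CTCT, off=2): starts [35, 66, 92, 98] → cuts [37, 68, 94, 100]

All cut coordinates (distinct, sorted): [3, 14, 23, 30, 37, 43, 51, 59, 65, 68, 72, 89, 94, 100, 116, 134, 148]

Fragments:
  [0,3): 3 bp
  [3,14): 11 bp
  [14,23): 9 bp
  [23,30): 7 bp
  [30,37): 7 bp
  [37,43): 6 bp
  [43,51): 8 bp
  [51,59): 8 bp
  [59,65): 6 bp
  [65,68): 3 bp
  [68,72): 4 bp
  [72,89): 17 bp
  [89,94): 5 bp
  [94,100): 6 bp
  [100,116): 16 bp
  [116,134): 18 bp
  [134,148): 14 bp
  [148,153): 5 bp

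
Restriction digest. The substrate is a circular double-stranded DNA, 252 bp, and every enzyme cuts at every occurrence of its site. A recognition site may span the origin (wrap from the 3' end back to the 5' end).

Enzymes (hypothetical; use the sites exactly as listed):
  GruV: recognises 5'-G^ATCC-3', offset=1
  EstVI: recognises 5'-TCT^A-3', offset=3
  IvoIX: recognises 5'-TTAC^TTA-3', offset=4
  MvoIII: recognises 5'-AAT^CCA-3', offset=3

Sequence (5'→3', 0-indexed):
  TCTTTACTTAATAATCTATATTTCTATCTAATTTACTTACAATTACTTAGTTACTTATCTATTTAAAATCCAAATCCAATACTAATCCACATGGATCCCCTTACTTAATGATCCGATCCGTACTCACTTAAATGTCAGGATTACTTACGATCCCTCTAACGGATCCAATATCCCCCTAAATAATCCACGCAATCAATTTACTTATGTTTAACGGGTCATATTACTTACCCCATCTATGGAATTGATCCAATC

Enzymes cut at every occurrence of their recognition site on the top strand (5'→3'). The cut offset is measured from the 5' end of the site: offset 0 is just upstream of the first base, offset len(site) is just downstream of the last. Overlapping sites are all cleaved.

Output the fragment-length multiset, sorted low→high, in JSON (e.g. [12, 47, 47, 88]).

[4,5,5,5,6,6,6,7,8,8,8,8,9,9,10,10,10,11,11,15,17,22,23,29]

Site scan:
  GruV GATCC/1: at [93, 109, 114, 148, 161, 243] ⇒ [94, 110, 115, 149, 162, 244]
  EstVI TCTA/3: at [14, 22, 26, 57, 154, 232] ⇒ [17, 25, 29, 60, 157, 235]
  IvoIX TTACTTA/4: at [3, 32, 42, 50, 100, 140, 197, 220] ⇒ [7, 36, 46, 54, 104, 144, 201, 224]
  MvoIII AATCCA/3: at [66, 72, 83, 181] ⇒ [69, 75, 86, 184]

All cut coordinates (distinct, sorted): [7, 17, 25, 29, 36, 46, 54, 60, 69, 75, 86, 94, 104, 110, 115, 144, 149, 157, 162, 184, 201, 224, 235, 244]

Fragment lengths:
  7→17: 10 bp
  17→25: 8 bp
  25→29: 4 bp
  29→36: 7 bp
  36→46: 10 bp
  46→54: 8 bp
  54→60: 6 bp
  60→69: 9 bp
  69→75: 6 bp
  75→86: 11 bp
  86→94: 8 bp
  94→104: 10 bp
  104→110: 6 bp
  110→115: 5 bp
  115→144: 29 bp
  144→149: 5 bp
  149→157: 8 bp
  157→162: 5 bp
  162→184: 22 bp
  184→201: 17 bp
  201→224: 23 bp
  224→235: 11 bp
  235→244: 9 bp
  244→7 (wrap): 252-244+7 = 15 bp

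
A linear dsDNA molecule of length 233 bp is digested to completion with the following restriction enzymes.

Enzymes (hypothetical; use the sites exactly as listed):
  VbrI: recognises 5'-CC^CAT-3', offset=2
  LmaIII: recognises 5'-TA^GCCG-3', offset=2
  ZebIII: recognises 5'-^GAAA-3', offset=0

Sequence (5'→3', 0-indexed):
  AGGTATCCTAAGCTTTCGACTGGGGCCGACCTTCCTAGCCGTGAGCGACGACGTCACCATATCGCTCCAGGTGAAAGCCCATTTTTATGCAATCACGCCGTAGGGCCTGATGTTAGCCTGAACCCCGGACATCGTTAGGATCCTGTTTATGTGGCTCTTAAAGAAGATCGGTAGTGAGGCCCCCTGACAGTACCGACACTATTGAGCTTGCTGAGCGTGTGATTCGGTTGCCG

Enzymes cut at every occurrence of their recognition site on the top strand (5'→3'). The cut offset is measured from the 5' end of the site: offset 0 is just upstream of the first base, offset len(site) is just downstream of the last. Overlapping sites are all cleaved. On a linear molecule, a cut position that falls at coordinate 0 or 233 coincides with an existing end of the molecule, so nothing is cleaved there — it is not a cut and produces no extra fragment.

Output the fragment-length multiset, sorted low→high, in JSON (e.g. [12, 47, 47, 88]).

Site scan:
  VbrI (CCCAT, off=2): starts [77] → cuts [79]
  LmaIII (TAGCCG, off=2): starts [35] → cuts [37]
  ZebIII (GAAA, off=0): starts [72] → cuts [72]

Pooled cuts: [37, 72, 79]

Fragment lengths:
  [0,37): 37 bp
  [37,72): 35 bp
  [72,79): 7 bp
  [79,233): 154 bp

[7,35,37,154]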